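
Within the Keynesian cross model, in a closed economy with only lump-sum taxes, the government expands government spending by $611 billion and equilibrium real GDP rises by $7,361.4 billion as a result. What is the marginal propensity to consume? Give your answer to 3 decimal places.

0.917

Implied spending multiplier k = ΔY/ΔG = 7,361.4/611 ≈ 12.0481.
Since k = 1/(1 − MPC), MPC = 1 − 1/k = 1 − ΔG/ΔY = 1 − 611/7,361.4 ≈ 0.917.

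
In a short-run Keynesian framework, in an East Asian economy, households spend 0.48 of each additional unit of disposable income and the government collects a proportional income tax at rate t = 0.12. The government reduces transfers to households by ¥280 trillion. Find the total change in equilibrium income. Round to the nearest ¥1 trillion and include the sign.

−¥233 trillion

The transfer change shifts disposable income by −¥280 trillion, so first-round consumption changes by c·ΔTR = 0.48 × (−¥280 trillion) = −¥134.4 trillion.
Expenditure multiplier = 1/(1 − c(1−t)) = 1/(1 − 0.48×0.88) = 1/0.5776 ≈ 1.731.
The transfer multiplier is c × k ≈ 0.831, so ΔY = k × (c·ΔTR) = (−¥134.4 trillion) / 0.5776 ≈ −¥233 trillion.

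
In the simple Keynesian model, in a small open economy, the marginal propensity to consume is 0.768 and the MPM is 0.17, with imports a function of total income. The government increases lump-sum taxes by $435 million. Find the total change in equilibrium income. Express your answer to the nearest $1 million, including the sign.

A lump-sum tax change of +$435 million shifts disposable income by −$435 million; first-round consumption changes by −c × ΔT = −0.768 × (+$435 million) = −$334.08 million.
Expenditure multiplier = 1/(1 − c + m) = 1/(1 − 0.768 + 0.17) = 1/0.402 ≈ 2.488.
The tax multiplier is −c × k ≈ −1.91, so ΔY = k × (−c·ΔT) = (−$334.08 million) / 0.402 ≈ −$831 million.

−$831 million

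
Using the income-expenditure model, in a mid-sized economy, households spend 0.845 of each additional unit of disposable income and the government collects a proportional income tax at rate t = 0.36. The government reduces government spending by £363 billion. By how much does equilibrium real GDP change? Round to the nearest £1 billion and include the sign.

−£791 billion

Expenditure multiplier = 1/(1 − c(1−t)) = 1/(1 − 0.845×0.64) = 1/0.4592 ≈ 2.178.
ΔY = k × ΔG = (−£363 billion) / 0.4592 ≈ −£791 billion.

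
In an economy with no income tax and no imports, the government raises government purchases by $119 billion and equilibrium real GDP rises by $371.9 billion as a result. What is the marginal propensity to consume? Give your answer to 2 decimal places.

Implied spending multiplier k = ΔY/ΔG = 371.9/119 ≈ 3.1252.
Since k = 1/(1 − MPC), MPC = 1 − 1/k = 1 − ΔG/ΔY = 1 − 119/371.9 ≈ 0.68.

0.68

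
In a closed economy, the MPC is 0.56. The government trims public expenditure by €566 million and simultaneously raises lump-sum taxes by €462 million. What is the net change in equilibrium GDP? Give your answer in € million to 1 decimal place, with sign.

−€1,874.4 million

Expenditure multiplier = 1/(1 − MPC) = 1/(1 − 0.56) = 1/0.44 ≈ 2.273.
ΔG contributes k·ΔG = (−€566 million) / 0.44 ≈ −€1,286.4 million.
ΔT of +€462 million changes first-round spending by −c·ΔT = −€258.72 million, contributing k·(−c·ΔT) = (−€258.72 million) / 0.44 = −€588 million.
Net ΔY = k(ΔG − c·ΔT) = (−€824.72 million) / 0.44 ≈ −€1,874.4 million.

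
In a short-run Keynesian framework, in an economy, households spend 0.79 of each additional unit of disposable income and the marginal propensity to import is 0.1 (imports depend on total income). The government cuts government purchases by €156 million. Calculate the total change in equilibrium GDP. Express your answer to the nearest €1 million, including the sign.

−€503 million

Spending multiplier = 1/(1 − c + m) = 1/(1 − 0.79 + 0.1) = 1/0.31 ≈ 3.226.
ΔY = k × ΔG = (−€156 million) / 0.31 ≈ −€503 million.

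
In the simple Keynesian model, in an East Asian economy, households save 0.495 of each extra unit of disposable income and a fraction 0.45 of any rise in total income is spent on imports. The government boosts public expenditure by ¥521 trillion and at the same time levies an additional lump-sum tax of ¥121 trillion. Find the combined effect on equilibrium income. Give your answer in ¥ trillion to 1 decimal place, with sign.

+¥486.7 trillion

MPC = 1 − MPS = 1 − 0.495 = 0.505.
Expenditure multiplier = 1/(1 − c + m) = 1/(1 − 0.505 + 0.45) = 1/0.945 ≈ 1.058.
ΔG contributes k·ΔG = (+¥521 trillion) / 0.945 ≈ +¥551.3 trillion.
ΔT of +¥121 trillion changes first-round spending by −c·ΔT = −¥61.105 trillion, contributing k·(−c·ΔT) = (−¥61.105 trillion) / 0.945 ≈ −¥64.7 trillion.
Net ΔY = k(ΔG − c·ΔT) = (+¥459.895 trillion) / 0.945 ≈ +¥486.7 trillion.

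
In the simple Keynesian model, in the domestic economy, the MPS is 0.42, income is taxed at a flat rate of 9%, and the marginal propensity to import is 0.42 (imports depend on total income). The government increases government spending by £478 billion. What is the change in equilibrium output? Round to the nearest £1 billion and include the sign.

MPC = 1 − MPS = 1 − 0.42 = 0.58.
Expenditure multiplier = 1/(1 − c(1−t) + m) = 1/(1 − 0.58×0.91 + 0.42) = 1/0.8922 ≈ 1.121.
ΔY = k × ΔG = (+£478 billion) / 0.8922 ≈ +£536 billion.

+£536 billion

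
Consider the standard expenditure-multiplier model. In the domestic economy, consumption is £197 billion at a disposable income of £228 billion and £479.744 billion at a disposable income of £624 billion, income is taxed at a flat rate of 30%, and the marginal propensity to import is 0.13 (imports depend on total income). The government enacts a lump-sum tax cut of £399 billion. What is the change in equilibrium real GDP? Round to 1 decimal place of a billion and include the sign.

+£452.1 billion

MPC = ΔC/ΔYd = (479.744 − 197)/(624 − 228) = 282.744/396 = 0.714.
A lump-sum tax change of −£399 billion shifts disposable income by +£399 billion; first-round consumption changes by −c × ΔT = −0.714 × (−£399 billion) = +£284.886 billion.
Expenditure multiplier = 1/(1 − c(1−t) + m) = 1/(1 − 0.714×0.7 + 0.13) = 1/0.6302 ≈ 1.587.
The tax multiplier is −c × k ≈ −1.133, so ΔY = k × (−c·ΔT) = (+£284.886 billion) / 0.6302 ≈ +£452.1 billion.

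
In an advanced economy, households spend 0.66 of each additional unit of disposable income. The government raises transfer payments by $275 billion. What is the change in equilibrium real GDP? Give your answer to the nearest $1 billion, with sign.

+$534 billion

The transfer change shifts disposable income by +$275 billion, so first-round consumption changes by c·ΔTR = 0.66 × (+$275 billion) = +$181.5 billion.
Expenditure multiplier = 1/(1 − MPC) = 1/(1 − 0.66) = 1/0.34 ≈ 2.941.
The transfer multiplier is c × k ≈ 1.941, so ΔY = k × (c·ΔTR) = (+$181.5 billion) / 0.34 ≈ +$534 billion.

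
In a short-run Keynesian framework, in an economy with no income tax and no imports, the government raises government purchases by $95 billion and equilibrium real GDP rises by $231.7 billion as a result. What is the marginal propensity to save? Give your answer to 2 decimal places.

0.41

Implied spending multiplier k = ΔY/ΔG = 231.7/95 ≈ 2.4389.
Since k = 1/(1 − MPC), MPC = 1 − 1/k = 1 − ΔG/ΔY = 1 − 95/231.7 ≈ 0.59.
MPS = 1 − MPC = 0.41.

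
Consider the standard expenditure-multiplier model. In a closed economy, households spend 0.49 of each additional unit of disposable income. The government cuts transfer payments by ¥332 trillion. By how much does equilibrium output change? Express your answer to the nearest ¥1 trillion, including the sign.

−¥319 trillion

The transfer change shifts disposable income by −¥332 trillion, so first-round consumption changes by c·ΔTR = 0.49 × (−¥332 trillion) = −¥162.68 trillion.
Expenditure multiplier = 1/(1 − MPC) = 1/(1 − 0.49) = 1/0.51 ≈ 1.961.
The transfer multiplier is c × k ≈ 0.961, so ΔY = k × (c·ΔTR) = (−¥162.68 trillion) / 0.51 ≈ −¥319 trillion.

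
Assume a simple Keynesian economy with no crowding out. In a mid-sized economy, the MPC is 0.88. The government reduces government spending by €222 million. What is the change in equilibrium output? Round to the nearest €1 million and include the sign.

Spending multiplier = 1/(1 − MPC) = 1/(1 − 0.88) = 1/0.12 ≈ 8.333.
ΔY = k × ΔG = (−€222 million) / 0.12 = −€1,850 million.

−€1,850 million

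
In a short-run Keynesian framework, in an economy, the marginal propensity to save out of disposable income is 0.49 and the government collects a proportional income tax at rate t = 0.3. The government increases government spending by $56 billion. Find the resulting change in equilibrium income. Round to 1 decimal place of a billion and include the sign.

MPC = 1 − MPS = 1 − 0.49 = 0.51.
Government-spending multiplier = 1/(1 − c(1−t)) = 1/(1 − 0.51×0.7) = 1/0.643 ≈ 1.555.
ΔY = k × ΔG = (+$56 billion) / 0.643 ≈ +$87.1 billion.

+$87.1 billion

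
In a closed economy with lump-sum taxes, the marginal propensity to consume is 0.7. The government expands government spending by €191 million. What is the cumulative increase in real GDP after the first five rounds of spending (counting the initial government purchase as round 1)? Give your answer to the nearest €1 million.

€530 million

Round 1 adds ΔG = €191 million; each later round is MPC = 0.7 times the previous.
After 5 rounds: 191 + 133.7 + 93.59 + 65.513 + 45.8591 = ΔG·(1 − c^5)/(1 − c) = 191 × (1 − 0.16807)/0.3 ≈ €530 million.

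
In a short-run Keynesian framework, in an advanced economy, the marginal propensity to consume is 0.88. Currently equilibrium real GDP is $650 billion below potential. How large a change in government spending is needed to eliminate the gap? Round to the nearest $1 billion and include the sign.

Spending multiplier = 1/(1 − MPC) = 1/(1 − 0.88) = 1/0.12 ≈ 8.333.
Need ΔY = +$650 billion, so ΔG = ΔY/k = (+$650 billion) × 0.12 = +$78 billion.
The government should increase government spending by $78 billion.

+$78 billion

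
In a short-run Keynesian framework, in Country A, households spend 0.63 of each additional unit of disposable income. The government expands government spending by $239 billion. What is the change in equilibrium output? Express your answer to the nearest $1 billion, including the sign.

Spending multiplier = 1/(1 − MPC) = 1/(1 − 0.63) = 1/0.37 ≈ 2.703.
ΔY = k × ΔG = (+$239 billion) / 0.37 ≈ +$646 billion.

+$646 billion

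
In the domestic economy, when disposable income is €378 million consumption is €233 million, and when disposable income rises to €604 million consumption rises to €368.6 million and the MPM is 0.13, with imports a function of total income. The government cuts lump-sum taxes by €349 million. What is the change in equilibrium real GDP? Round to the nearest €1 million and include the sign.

+€395 million

MPC = ΔC/ΔYd = (368.6 − 233)/(604 − 378) = 135.6/226 = 0.6.
A lump-sum tax change of −€349 million shifts disposable income by +€349 million; first-round consumption changes by −c × ΔT = −0.6 × (−€349 million) = +€209.4 million.
Expenditure multiplier = 1/(1 − c + m) = 1/(1 − 0.6 + 0.13) = 1/0.53 ≈ 1.887.
The tax multiplier is −c × k ≈ −1.132, so ΔY = k × (−c·ΔT) = (+€209.4 million) / 0.53 ≈ +€395 million.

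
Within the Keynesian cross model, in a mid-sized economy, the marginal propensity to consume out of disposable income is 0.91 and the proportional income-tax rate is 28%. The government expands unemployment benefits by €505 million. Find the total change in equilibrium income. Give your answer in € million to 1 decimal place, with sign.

+€1,332.8 million

The transfer change shifts disposable income by +€505 million, so first-round consumption changes by c·ΔTR = 0.91 × (+€505 million) = +€459.55 million.
Expenditure multiplier = 1/(1 − c(1−t)) = 1/(1 − 0.91×0.72) = 1/0.3448 ≈ 2.9.
The transfer multiplier is c × k ≈ 2.639, so ΔY = k × (c·ΔTR) = (+€459.55 million) / 0.3448 ≈ +€1,332.8 million.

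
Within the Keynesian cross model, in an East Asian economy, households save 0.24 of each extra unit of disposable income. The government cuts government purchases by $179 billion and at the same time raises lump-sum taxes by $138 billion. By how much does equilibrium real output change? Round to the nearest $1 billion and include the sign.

−$1,183 billion

MPC = 1 − MPS = 1 − 0.24 = 0.76.
Expenditure multiplier = 1/(1 − MPC) = 1/(1 − 0.76) = 1/0.24 ≈ 4.167.
ΔG contributes k·ΔG = (−$179 billion) / 0.24 ≈ −$745.8 billion.
ΔT of +$138 billion changes first-round spending by −c·ΔT = −$104.88 billion, contributing k·(−c·ΔT) = (−$104.88 billion) / 0.24 = −$437 billion.
Net ΔY = k(ΔG − c·ΔT) = (−$283.88 billion) / 0.24 ≈ −$1,183 billion.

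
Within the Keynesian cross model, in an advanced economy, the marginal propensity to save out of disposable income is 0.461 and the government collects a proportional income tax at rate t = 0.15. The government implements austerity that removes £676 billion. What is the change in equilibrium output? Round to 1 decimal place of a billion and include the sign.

−£1,247.6 billion

MPC = 1 − MPS = 1 − 0.461 = 0.539.
Government-spending multiplier = 1/(1 − c(1−t)) = 1/(1 − 0.539×0.85) = 1/0.54185 ≈ 1.846.
ΔY = k × ΔG = (−£676 billion) / 0.54185 ≈ −£1,247.6 billion.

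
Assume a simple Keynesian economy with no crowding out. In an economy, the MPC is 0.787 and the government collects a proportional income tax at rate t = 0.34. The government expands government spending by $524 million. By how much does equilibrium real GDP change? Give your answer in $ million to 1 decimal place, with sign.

+$1,090.3 million

Government-spending multiplier = 1/(1 − c(1−t)) = 1/(1 − 0.787×0.66) = 1/0.48058 ≈ 2.081.
ΔY = k × ΔG = (+$524 million) / 0.48058 ≈ +$1,090.3 million.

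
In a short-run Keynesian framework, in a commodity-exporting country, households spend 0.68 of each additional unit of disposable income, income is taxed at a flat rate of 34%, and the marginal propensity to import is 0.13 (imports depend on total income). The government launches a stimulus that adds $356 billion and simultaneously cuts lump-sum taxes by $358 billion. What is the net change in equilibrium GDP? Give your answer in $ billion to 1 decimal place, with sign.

+$880.0 billion

Expenditure multiplier = 1/(1 − c(1−t) + m) = 1/(1 − 0.68×0.66 + 0.13) = 1/0.6812 ≈ 1.468.
ΔG contributes k·ΔG = (+$356 billion) / 0.6812 ≈ +$522.6 billion.
ΔT of −$358 billion changes first-round spending by −c·ΔT = +$243.44 billion, contributing k·(−c·ΔT) = (+$243.44 billion) / 0.6812 ≈ +$357.4 billion.
Net ΔY = k(ΔG − c·ΔT) = (+$599.44 billion) / 0.6812 ≈ +$880 billion.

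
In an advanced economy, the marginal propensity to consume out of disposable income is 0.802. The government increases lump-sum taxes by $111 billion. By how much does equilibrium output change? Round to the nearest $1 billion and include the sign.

A lump-sum tax change of +$111 billion shifts disposable income by −$111 billion; first-round consumption changes by −c × ΔT = −0.802 × (+$111 billion) = −$89.022 billion.
Expenditure multiplier = 1/(1 − MPC) = 1/(1 − 0.802) = 1/0.198 ≈ 5.051.
The tax multiplier is −c × k ≈ −4.051, so ΔY = k × (−c·ΔT) = (−$89.022 billion) / 0.198 ≈ −$450 billion.

−$450 billion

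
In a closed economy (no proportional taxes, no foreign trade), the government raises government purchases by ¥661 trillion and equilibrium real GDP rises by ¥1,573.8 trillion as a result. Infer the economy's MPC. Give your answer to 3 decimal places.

0.580

Implied spending multiplier k = ΔY/ΔG = 1,573.8/661 ≈ 2.3809.
Since k = 1/(1 − MPC), MPC = 1 − 1/k = 1 − ΔG/ΔY = 1 − 661/1,573.8 ≈ 0.580.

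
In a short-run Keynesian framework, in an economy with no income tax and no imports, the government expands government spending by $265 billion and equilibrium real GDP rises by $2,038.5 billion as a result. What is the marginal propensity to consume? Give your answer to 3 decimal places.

0.870

Implied spending multiplier k = ΔY/ΔG = 2,038.5/265 ≈ 7.6925.
Since k = 1/(1 − MPC), MPC = 1 − 1/k = 1 − ΔG/ΔY = 1 − 265/2,038.5 ≈ 0.870.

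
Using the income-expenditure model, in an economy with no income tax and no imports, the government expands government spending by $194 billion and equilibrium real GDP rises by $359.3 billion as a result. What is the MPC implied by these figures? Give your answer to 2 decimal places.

Implied spending multiplier k = ΔY/ΔG = 359.3/194 ≈ 1.8521.
Since k = 1/(1 − MPC), MPC = 1 − 1/k = 1 − ΔG/ΔY = 1 − 194/359.3 ≈ 0.46.

0.46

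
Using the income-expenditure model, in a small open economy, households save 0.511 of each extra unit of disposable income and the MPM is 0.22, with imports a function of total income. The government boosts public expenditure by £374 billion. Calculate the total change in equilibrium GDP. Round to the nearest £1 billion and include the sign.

+£512 billion

MPC = 1 − MPS = 1 − 0.511 = 0.489.
Government-spending multiplier = 1/(1 − c + m) = 1/(1 − 0.489 + 0.22) = 1/0.731 ≈ 1.368.
ΔY = k × ΔG = (+£374 billion) / 0.731 ≈ +£512 billion.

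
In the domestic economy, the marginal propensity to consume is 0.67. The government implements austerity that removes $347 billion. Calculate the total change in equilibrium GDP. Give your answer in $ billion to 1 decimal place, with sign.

Expenditure multiplier = 1/(1 − MPC) = 1/(1 − 0.67) = 1/0.33 ≈ 3.03.
ΔY = k × ΔG = (−$347 billion) / 0.33 ≈ −$1,051.5 billion.

−$1,051.5 billion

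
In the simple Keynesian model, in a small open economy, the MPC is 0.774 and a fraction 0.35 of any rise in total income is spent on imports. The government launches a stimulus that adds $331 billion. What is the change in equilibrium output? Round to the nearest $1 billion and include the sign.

Spending multiplier = 1/(1 − c + m) = 1/(1 − 0.774 + 0.35) = 1/0.576 ≈ 1.736.
ΔY = k × ΔG = (+$331 billion) / 0.576 ≈ +$575 billion.

+$575 billion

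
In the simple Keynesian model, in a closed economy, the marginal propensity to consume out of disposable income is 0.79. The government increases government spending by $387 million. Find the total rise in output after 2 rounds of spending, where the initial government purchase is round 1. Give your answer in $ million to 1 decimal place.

Round 1 adds ΔG = $387 million; each later round is MPC = 0.79 times the previous.
After 2 rounds: 387 + 305.73 = ΔG·(1 − c^2)/(1 − c) = 387 × (1 − 0.6241)/0.21 ≈ $692.7 million.

$692.7 million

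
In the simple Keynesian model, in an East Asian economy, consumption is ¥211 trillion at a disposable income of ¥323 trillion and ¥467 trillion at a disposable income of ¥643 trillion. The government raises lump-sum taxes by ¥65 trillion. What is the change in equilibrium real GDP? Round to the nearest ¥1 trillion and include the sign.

−¥260 trillion

MPC = ΔC/ΔYd = (467 − 211)/(643 − 323) = 256/320 = 0.8.
A lump-sum tax change of +¥65 trillion shifts disposable income by −¥65 trillion; first-round consumption changes by −c × ΔT = −0.8 × (+¥65 trillion) = −¥52 trillion.
Expenditure multiplier = 1/(1 − MPC) = 1/(1 − 0.8) = 1/0.2 = 5.
The tax multiplier is −c × k = −4, so ΔY = k × (−c·ΔT) = (−¥52 trillion) / 0.2 = −¥260 trillion.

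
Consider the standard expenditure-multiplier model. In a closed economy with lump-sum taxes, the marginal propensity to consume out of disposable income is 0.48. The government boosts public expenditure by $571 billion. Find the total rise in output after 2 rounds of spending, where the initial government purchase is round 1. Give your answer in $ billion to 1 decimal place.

$845.1 billion

Round 1 adds ΔG = $571 billion; each later round is MPC = 0.48 times the previous.
After 2 rounds: 571 + 274.08 = ΔG·(1 − c^2)/(1 − c) = 571 × (1 − 0.2304)/0.52 ≈ $845.1 billion.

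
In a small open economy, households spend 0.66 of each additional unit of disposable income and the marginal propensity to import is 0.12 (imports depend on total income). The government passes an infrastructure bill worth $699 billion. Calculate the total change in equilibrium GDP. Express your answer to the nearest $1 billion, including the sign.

Expenditure multiplier = 1/(1 − c + m) = 1/(1 − 0.66 + 0.12) = 1/0.46 ≈ 2.174.
ΔY = k × ΔG = (+$699 billion) / 0.46 ≈ +$1,520 billion.

+$1,520 billion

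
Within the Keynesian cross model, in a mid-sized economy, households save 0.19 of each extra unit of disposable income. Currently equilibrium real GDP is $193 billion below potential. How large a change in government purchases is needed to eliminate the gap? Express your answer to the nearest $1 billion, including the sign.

MPC = 1 − MPS = 1 − 0.19 = 0.81.
Spending multiplier = 1/(1 − MPC) = 1/(1 − 0.81) = 1/0.19 ≈ 5.263.
Need ΔY = +$193 billion, so ΔG = ΔY/k = (+$193 billion) × 0.19 ≈ +$37 billion.
The government should increase government purchases by $37 billion.

+$37 billion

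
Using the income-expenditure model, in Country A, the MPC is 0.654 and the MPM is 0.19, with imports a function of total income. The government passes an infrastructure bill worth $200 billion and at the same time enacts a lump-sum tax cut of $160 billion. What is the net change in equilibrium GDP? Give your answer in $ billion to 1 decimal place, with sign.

+$568.4 billion

Expenditure multiplier = 1/(1 − c + m) = 1/(1 − 0.654 + 0.19) = 1/0.536 ≈ 1.866.
ΔG contributes k·ΔG = (+$200 billion) / 0.536 ≈ +$373.1 billion.
ΔT of −$160 billion changes first-round spending by −c·ΔT = +$104.64 billion, contributing k·(−c·ΔT) = (+$104.64 billion) / 0.536 ≈ +$195.2 billion.
Net ΔY = k(ΔG − c·ΔT) = (+$304.64 billion) / 0.536 ≈ +$568.4 billion.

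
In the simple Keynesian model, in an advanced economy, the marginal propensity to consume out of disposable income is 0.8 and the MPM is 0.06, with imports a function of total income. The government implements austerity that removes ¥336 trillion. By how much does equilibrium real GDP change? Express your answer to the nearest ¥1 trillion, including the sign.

Government-spending multiplier = 1/(1 − c + m) = 1/(1 − 0.8 + 0.06) = 1/0.26 ≈ 3.846.
ΔY = k × ΔG = (−¥336 trillion) / 0.26 ≈ −¥1,292 trillion.

−¥1,292 trillion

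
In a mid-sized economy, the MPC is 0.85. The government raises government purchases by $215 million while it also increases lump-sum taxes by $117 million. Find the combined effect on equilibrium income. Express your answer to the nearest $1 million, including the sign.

+$770 million

Expenditure multiplier = 1/(1 − MPC) = 1/(1 − 0.85) = 1/0.15 ≈ 6.667.
ΔG contributes k·ΔG = (+$215 million) / 0.15 ≈ +$1,433.3 million.
ΔT of +$117 million changes first-round spending by −c·ΔT = −$99.45 million, contributing k·(−c·ΔT) = (−$99.45 million) / 0.15 = −$663 million.
Net ΔY = k(ΔG − c·ΔT) = (+$115.55 million) / 0.15 ≈ +$770 million.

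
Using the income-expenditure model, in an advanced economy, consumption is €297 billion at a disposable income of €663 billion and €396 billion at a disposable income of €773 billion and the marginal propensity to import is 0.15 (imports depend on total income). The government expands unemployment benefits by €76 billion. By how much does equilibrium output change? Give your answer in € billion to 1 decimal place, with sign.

MPC = ΔC/ΔYd = (396 − 297)/(773 − 663) = 99/110 = 0.9.
The transfer change shifts disposable income by +€76 billion, so first-round consumption changes by c·ΔTR = 0.9 × (+€76 billion) = +€68.4 billion.
Expenditure multiplier = 1/(1 − c + m) = 1/(1 − 0.9 + 0.15) = 1/0.25 = 4.
The transfer multiplier is c × k = 3.6, so ΔY = k × (c·ΔTR) = (+€68.4 billion) / 0.25 = +€273.6 billion.

+€273.6 billion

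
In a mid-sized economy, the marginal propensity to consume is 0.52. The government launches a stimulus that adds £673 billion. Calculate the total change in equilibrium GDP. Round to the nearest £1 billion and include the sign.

Expenditure multiplier = 1/(1 − MPC) = 1/(1 − 0.52) = 1/0.48 ≈ 2.083.
ΔY = k × ΔG = (+£673 billion) / 0.48 ≈ +£1,402 billion.

+£1,402 billion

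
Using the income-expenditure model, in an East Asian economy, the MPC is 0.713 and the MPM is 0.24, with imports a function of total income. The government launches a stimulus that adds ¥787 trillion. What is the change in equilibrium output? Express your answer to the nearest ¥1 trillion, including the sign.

+¥1,493 trillion

Government-spending multiplier = 1/(1 − c + m) = 1/(1 − 0.713 + 0.24) = 1/0.527 ≈ 1.898.
ΔY = k × ΔG = (+¥787 trillion) / 0.527 ≈ +¥1,493 trillion.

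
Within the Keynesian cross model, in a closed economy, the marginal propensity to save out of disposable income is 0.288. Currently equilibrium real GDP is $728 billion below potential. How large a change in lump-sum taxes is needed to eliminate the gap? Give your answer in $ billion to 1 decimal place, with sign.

−$294.5 billion

MPC = 1 − MPS = 1 − 0.288 = 0.712.
Spending multiplier = 1/(1 − MPC) = 1/(1 − 0.712) = 1/0.288 ≈ 3.472.
Tax multiplier = −c·k = −0.712/0.288 ≈ −2.472. Need ΔY = +$728 billion, so ΔT = ΔY/(−c·k) = −(+$728 billion) × 0.288 / 0.712 ≈ −$294.5 billion.
The government should cut lump-sum taxes by $294.5 billion.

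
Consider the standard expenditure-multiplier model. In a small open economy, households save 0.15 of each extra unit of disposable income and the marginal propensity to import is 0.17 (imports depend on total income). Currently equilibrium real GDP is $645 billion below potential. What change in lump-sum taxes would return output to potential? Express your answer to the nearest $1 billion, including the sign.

MPC = 1 − MPS = 1 − 0.15 = 0.85.
Spending multiplier = 1/(1 − c + m) = 1/(1 − 0.85 + 0.17) = 1/0.32 = 3.125.
Tax multiplier = −c·k = −0.85/0.32 ≈ −2.656. Need ΔY = +$645 billion, so ΔT = ΔY/(−c·k) = −(+$645 billion) × 0.32 / 0.85 ≈ −$243 billion.
The government should cut lump-sum taxes by $243 billion.

−$243 billion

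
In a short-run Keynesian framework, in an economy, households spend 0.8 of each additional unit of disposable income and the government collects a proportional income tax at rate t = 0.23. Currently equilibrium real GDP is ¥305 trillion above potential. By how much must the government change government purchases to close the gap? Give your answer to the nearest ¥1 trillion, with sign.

−¥117 trillion

Spending multiplier = 1/(1 − c(1−t)) = 1/(1 − 0.8×0.77) = 1/0.384 ≈ 2.604.
Need ΔY = −¥305 trillion, so ΔG = ΔY/k = (−¥305 trillion) × 0.384 ≈ −¥117 trillion.
The government should cut government purchases by ¥117 trillion.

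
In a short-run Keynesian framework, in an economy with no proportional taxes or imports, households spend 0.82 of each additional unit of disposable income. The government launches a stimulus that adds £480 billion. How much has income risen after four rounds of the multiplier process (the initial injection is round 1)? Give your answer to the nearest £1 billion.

£1,461 billion

Round 1 adds ΔG = £480 billion; each later round is MPC = 0.82 times the previous.
After 4 rounds: 480 + 393.6 + 322.752 + 264.65664 = ΔG·(1 − c^4)/(1 − c) = 480 × (1 − 0.45212176)/0.18 ≈ £1,461 billion.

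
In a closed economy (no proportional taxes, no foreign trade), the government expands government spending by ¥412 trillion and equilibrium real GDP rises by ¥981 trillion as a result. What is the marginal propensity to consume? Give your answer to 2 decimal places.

Implied spending multiplier k = ΔY/ΔG = 981/412 ≈ 2.3811.
Since k = 1/(1 − MPC), MPC = 1 − 1/k = 1 − ΔG/ΔY = 1 − 412/981 ≈ 0.58.

0.58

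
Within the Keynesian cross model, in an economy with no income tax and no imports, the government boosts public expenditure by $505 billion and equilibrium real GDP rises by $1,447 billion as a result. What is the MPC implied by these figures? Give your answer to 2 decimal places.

0.65

Implied spending multiplier k = ΔY/ΔG = 1,447/505 ≈ 2.8653.
Since k = 1/(1 − MPC), MPC = 1 − 1/k = 1 − ΔG/ΔY = 1 − 505/1,447 ≈ 0.65.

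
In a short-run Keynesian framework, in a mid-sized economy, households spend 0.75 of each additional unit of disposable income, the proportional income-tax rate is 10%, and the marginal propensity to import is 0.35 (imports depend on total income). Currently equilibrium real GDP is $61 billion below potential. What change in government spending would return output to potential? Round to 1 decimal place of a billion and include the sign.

+$41.2 billion

Spending multiplier = 1/(1 − c(1−t) + m) = 1/(1 − 0.75×0.9 + 0.35) = 1/0.675 ≈ 1.481.
Need ΔY = +$61 billion, so ΔG = ΔY/k = (+$61 billion) × 0.675 ≈ +$41.2 billion.
The government should increase government spending by $41.2 billion.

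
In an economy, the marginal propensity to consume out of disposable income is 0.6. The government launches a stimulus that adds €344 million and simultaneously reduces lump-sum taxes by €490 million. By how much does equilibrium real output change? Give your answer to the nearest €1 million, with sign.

Expenditure multiplier = 1/(1 − MPC) = 1/(1 − 0.6) = 1/0.4 = 2.5.
ΔG contributes k·ΔG = (+€344 million) / 0.4 = +€860 million.
ΔT of −€490 million changes first-round spending by −c·ΔT = +€294 million, contributing k·(−c·ΔT) = (+€294 million) / 0.4 = +€735 million.
Net ΔY = k(ΔG − c·ΔT) = (+€638 million) / 0.4 = +€1,595 million.

+€1,595 million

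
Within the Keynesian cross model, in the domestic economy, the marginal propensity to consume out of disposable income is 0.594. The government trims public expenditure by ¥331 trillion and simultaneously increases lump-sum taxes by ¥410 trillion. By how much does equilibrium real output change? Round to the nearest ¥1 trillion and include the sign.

−¥1,415 trillion

Expenditure multiplier = 1/(1 − MPC) = 1/(1 − 0.594) = 1/0.406 ≈ 2.463.
ΔG contributes k·ΔG = (−¥331 trillion) / 0.406 ≈ −¥815.3 trillion.
ΔT of +¥410 trillion changes first-round spending by −c·ΔT = −¥243.54 trillion, contributing k·(−c·ΔT) = (−¥243.54 trillion) / 0.406 ≈ −¥599.9 trillion.
Net ΔY = k(ΔG − c·ΔT) = (−¥574.54 trillion) / 0.406 ≈ −¥1,415 trillion.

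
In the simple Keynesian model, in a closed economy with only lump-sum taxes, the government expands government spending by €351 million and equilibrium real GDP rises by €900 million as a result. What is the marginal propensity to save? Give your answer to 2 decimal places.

Implied spending multiplier k = ΔY/ΔG = 900/351 ≈ 2.5641.
Since k = 1/(1 − MPC), MPC = 1 − 1/k = 1 − ΔG/ΔY = 1 − 351/900 = 0.61.
MPS = 1 − MPC = 0.39.

0.39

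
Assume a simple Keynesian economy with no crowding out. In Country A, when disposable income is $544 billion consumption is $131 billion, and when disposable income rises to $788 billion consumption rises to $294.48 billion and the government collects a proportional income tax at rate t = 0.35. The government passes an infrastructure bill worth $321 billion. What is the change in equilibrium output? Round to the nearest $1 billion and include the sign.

+$569 billion

MPC = ΔC/ΔYd = (294.48 − 131)/(788 − 544) = 163.48/244 = 0.67.
Expenditure multiplier = 1/(1 − c(1−t)) = 1/(1 − 0.67×0.65) = 1/0.5645 ≈ 1.771.
ΔY = k × ΔG = (+$321 billion) / 0.5645 ≈ +$569 billion.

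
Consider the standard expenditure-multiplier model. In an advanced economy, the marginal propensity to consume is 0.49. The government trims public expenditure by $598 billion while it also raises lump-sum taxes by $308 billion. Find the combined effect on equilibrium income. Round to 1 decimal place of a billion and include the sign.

−$1,468.5 billion

Expenditure multiplier = 1/(1 − MPC) = 1/(1 − 0.49) = 1/0.51 ≈ 1.961.
ΔG contributes k·ΔG = (−$598 billion) / 0.51 ≈ −$1,172.5 billion.
ΔT of +$308 billion changes first-round spending by −c·ΔT = −$150.92 billion, contributing k·(−c·ΔT) = (−$150.92 billion) / 0.51 ≈ −$295.9 billion.
Net ΔY = k(ΔG − c·ΔT) = (−$748.92 billion) / 0.51 ≈ −$1,468.5 billion.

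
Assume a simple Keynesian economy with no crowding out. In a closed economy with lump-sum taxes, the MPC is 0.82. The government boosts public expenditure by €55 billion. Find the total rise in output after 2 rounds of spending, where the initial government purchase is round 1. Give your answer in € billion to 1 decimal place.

€100.1 billion

Round 1 adds ΔG = €55 billion; each later round is MPC = 0.82 times the previous.
After 2 rounds: 55 + 45.1 = ΔG·(1 − c^2)/(1 − c) = 55 × (1 − 0.6724)/0.18 = €100.1 billion.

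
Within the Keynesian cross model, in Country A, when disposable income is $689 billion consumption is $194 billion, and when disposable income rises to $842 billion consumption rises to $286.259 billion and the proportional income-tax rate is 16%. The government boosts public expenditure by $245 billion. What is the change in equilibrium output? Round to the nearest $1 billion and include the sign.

+$496 billion

MPC = ΔC/ΔYd = (286.259 − 194)/(842 − 689) = 92.259/153 = 0.603.
Expenditure multiplier = 1/(1 − c(1−t)) = 1/(1 − 0.603×0.84) = 1/0.49348 ≈ 2.026.
ΔY = k × ΔG = (+$245 billion) / 0.49348 ≈ +$496 billion.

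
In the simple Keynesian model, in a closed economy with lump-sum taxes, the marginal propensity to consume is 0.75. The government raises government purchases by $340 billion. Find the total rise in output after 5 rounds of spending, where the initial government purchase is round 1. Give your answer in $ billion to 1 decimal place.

$1,037.3 billion

Round 1 adds ΔG = $340 billion; each later round is MPC = 0.75 times the previous.
After 5 rounds: 340 + 255 + 191.25 + 143.4375 + 107.578125 = ΔG·(1 − c^5)/(1 − c) = 340 × (1 − 0.2373046875)/0.25 ≈ $1,037.3 billion.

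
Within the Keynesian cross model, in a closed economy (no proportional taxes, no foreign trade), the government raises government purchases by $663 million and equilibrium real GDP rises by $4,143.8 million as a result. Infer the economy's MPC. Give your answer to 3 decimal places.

Implied spending multiplier k = ΔY/ΔG = 4,143.8/663 ≈ 6.2501.
Since k = 1/(1 − MPC), MPC = 1 − 1/k = 1 − ΔG/ΔY = 1 − 663/4,143.8 ≈ 0.840.

0.840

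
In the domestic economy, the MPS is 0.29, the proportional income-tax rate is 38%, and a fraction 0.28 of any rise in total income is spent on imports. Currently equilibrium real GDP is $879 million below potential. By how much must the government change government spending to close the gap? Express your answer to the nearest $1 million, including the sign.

MPC = 1 − MPS = 1 − 0.29 = 0.71.
Spending multiplier = 1/(1 − c(1−t) + m) = 1/(1 − 0.71×0.62 + 0.28) = 1/0.8398 ≈ 1.191.
Need ΔY = +$879 million, so ΔG = ΔY/k = (+$879 million) × 0.8398 ≈ +$738 million.
The government should increase government spending by $738 million.

+$738 million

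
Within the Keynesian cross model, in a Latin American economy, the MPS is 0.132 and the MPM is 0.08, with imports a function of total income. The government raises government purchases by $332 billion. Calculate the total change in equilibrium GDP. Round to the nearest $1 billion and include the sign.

+$1,566 billion

MPC = 1 − MPS = 1 − 0.132 = 0.868.
Government-spending multiplier = 1/(1 − c + m) = 1/(1 − 0.868 + 0.08) = 1/0.212 ≈ 4.717.
ΔY = k × ΔG = (+$332 billion) / 0.212 ≈ +$1,566 billion.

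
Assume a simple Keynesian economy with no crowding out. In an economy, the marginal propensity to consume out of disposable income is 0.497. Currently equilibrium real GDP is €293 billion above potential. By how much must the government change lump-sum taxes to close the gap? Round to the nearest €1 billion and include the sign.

Spending multiplier = 1/(1 − MPC) = 1/(1 − 0.497) = 1/0.503 ≈ 1.988.
Tax multiplier = −c·k = −0.497/0.503 ≈ −0.988. Need ΔY = −€293 billion, so ΔT = ΔY/(−c·k) = −(−€293 billion) × 0.503 / 0.497 ≈ +€297 billion.
The government should raise lump-sum taxes by €297 billion.

+€297 billion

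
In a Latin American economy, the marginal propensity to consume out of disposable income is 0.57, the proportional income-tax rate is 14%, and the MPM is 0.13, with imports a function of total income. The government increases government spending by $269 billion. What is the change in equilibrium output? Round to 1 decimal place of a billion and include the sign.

+$420.4 billion

Expenditure multiplier = 1/(1 − c(1−t) + m) = 1/(1 − 0.57×0.86 + 0.13) = 1/0.6398 ≈ 1.563.
ΔY = k × ΔG = (+$269 billion) / 0.6398 ≈ +$420.4 billion.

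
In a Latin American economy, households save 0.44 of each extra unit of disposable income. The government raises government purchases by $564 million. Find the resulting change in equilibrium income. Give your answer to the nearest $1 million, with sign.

+$1,282 million

MPC = 1 − MPS = 1 − 0.44 = 0.56.
Government-spending multiplier = 1/(1 − MPC) = 1/(1 − 0.56) = 1/0.44 ≈ 2.273.
ΔY = k × ΔG = (+$564 million) / 0.44 ≈ +$1,282 million.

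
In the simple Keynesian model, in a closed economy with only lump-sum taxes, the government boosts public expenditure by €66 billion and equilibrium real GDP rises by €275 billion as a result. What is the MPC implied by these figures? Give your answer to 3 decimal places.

0.760

Implied spending multiplier k = ΔY/ΔG = 275/66 ≈ 4.1667.
Since k = 1/(1 − MPC), MPC = 1 − 1/k = 1 − ΔG/ΔY = 1 − 66/275 = 0.760.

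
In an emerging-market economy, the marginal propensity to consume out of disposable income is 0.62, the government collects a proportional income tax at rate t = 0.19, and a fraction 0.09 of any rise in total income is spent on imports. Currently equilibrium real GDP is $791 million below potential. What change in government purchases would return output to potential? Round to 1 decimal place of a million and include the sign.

Spending multiplier = 1/(1 − c(1−t) + m) = 1/(1 − 0.62×0.81 + 0.09) = 1/0.5878 ≈ 1.701.
Need ΔY = +$791 million, so ΔG = ΔY/k = (+$791 million) × 0.5878 ≈ +$464.9 million.
The government should increase government purchases by $464.9 million.

+$464.9 million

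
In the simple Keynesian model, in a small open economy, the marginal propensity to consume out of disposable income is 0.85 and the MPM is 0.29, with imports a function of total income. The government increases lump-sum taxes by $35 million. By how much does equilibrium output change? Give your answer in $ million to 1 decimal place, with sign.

A lump-sum tax change of +$35 million shifts disposable income by −$35 million; first-round consumption changes by −c × ΔT = −0.85 × (+$35 million) = −$29.75 million.
Expenditure multiplier = 1/(1 − c + m) = 1/(1 − 0.85 + 0.29) = 1/0.44 ≈ 2.273.
The tax multiplier is −c × k ≈ −1.932, so ΔY = k × (−c·ΔT) = (−$29.75 million) / 0.44 ≈ −$67.6 million.

−$67.6 million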